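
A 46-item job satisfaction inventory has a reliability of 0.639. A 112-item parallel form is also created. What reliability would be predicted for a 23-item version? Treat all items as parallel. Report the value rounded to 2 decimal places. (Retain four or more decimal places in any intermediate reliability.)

0.47

The 112-item form is not needed; work directly from the 46-item form with n = 23/46 = 0.5000.
r_{23} = n·r / (1 + (n − 1)·r) = 0.3195 / 0.6805 ≈ 0.4695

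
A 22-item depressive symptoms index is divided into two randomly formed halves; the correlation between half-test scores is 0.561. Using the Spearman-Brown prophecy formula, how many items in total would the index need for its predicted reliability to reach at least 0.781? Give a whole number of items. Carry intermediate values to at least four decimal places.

31

r_full = 2(0.561)/(1 + 0.561) = 0.7188
n = r_tgt(1 − r_full) / [r_full(1 − r_tgt)] = 0.781 × 0.2812 / (0.7188 × 0.219) ≈ 1.3951
Required items = 1.3951 × 22 = 30.69, so 31 items.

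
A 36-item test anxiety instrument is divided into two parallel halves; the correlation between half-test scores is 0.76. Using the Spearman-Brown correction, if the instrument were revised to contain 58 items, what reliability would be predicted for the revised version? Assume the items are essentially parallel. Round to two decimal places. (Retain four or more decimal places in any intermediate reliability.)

First correct the split-half correlation to full-test reliability: r_full = 2 × 0.76 / (1 + 0.76) ≈ 0.8636
Then adjust to 58 items: n = 58/36 = 1.6111
r_new = n·r_full / (1 + (n − 1)·r_full) = 1.3913 / 1.5277 ≈ 0.9107

0.91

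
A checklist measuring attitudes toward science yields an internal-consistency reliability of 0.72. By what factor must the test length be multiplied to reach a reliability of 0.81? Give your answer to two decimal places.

Spearman-Brown solved for the length factor n:
n = r*(1 − r) / [ r (1 − r*) ]
n = [0.81 × 0.28] / [0.72 × 0.19]
  = 0.2268 / 0.1368 = 1.6579

1.66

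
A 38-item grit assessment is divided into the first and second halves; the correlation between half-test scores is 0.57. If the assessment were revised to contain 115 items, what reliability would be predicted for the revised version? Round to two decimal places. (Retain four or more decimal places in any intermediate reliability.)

Spearman-Brown correction (n = 2): r_full = 2·0.57/(1 + 0.57) = 0.7261
Length factor from 38 to 115 items: n = 115/38 = 3.0263
r_new = n·r_full / (1 + (n − 1)·r_full) = 2.1974 / 2.4713 ≈ 0.8892

0.89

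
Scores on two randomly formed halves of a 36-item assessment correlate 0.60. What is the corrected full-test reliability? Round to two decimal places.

The full test is twice the length of either half (n = 2).
r_full = 2r_hh / (1 + r_hh) = 2 × 0.60 / (1 + 0.60)
r_full = 1.2000 / 1.6000 ≈ 0.7500

0.75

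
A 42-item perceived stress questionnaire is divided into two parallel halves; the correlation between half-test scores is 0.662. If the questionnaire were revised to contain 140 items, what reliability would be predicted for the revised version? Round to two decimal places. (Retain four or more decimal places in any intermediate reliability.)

First correct the split-half correlation to full-test reliability: r_full = 2 × 0.662 / (1 + 0.662) ≈ 0.7966
Then adjust to 140 items: n = 140/42 = 3.3333
r_new = n·r_full / (1 + (n − 1)·r_full) = 2.6553 / 2.8587 ≈ 0.9288

0.93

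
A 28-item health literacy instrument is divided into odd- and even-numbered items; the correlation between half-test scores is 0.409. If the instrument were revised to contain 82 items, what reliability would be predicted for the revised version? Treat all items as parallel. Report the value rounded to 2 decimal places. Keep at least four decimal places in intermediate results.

0.80

First correct the split-half correlation to full-test reliability: r_full = 2 × 0.409 / (1 + 0.409) ≈ 0.5806
Then adjust to 82 items: n = 82/28 = 2.9286
r_new = n·r_full / (1 + (n − 1)·r_full) = 1.7003 / 2.1197 ≈ 0.8021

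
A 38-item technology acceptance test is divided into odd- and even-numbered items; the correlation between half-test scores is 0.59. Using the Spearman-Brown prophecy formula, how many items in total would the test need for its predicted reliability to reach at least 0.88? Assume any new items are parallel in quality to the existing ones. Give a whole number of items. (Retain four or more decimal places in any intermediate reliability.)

Corrected full-test reliability: r_full = 2 × 0.59 / (1 + 0.59) ≈ 0.7421
n = r_tgt(1 − r_full) / [r_full(1 − r_tgt)] = 0.88 × 0.2579 / (0.7421 × 0.12) ≈ 2.5485
Required items = 2.5485 × 38 = 96.84, so 97 items.

97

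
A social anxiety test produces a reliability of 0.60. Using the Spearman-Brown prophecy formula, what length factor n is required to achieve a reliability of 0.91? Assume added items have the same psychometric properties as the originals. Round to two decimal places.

6.74

Invert Spearman-Brown to solve for n:
n = r*(1 − r) / [ r (1 − r*) ]
n = [0.91 × 0.40] / [0.60 × 0.09]
n = 0.3640 / 0.0540 ≈ 6.7407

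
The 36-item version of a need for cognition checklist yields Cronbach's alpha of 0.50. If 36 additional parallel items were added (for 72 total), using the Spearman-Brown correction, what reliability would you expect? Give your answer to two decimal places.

0.67

The new length is 72/36 = 2 times the old.
By Spearman-Brown, r_new = n r / (1 + (n − 1) r).
r_new = 2·0.50 / [1 + (2 − 1)·0.50]
r_new = 1.0000 / 1.5000 ≈ 0.6667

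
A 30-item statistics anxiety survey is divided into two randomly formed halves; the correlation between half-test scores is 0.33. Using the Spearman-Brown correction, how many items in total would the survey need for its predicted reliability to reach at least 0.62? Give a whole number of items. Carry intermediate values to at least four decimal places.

50

Corrected full-test reliability: r_full = 2 × 0.33 / (1 + 0.33) ≈ 0.4962
n = r_tgt(1 − r_full) / [r_full(1 − r_tgt)] = 0.62 × 0.5038 / (0.4962 × 0.38) ≈ 1.6566
Required items = 1.6566 × 30 = 49.70, so 50 items.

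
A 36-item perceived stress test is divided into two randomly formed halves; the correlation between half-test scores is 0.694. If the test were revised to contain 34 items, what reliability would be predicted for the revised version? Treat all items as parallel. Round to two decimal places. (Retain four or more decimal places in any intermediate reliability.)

0.81

Spearman-Brown correction (n = 2): r_full = 2·0.694/(1 + 0.694) = 0.8194
Then adjust to 34 items: n = 34/36 = 0.9444
r_new = n·r_full / (1 + (n − 1)·r_full) = 0.7738 / 0.9544 ≈ 0.8108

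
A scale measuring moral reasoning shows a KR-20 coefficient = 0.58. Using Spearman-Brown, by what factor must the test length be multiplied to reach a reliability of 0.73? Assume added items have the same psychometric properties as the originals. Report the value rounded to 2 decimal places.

1.96

Rearranging the Spearman-Brown formula for n,
n = r_target (1 − r_old) / [ r_old (1 − r_target) ]
n = [0.73 × 0.42] / [0.58 × 0.27]
n = 0.3066 / 0.1566 ≈ 1.9579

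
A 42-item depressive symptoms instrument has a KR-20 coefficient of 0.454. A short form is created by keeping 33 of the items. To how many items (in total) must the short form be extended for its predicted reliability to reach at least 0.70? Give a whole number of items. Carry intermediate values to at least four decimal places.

118

Short-form reliability: n = 33/42 = 0.7857; r_33 = n·r/(1+(n−1)r) ≈ 0.3952
Then solve for n' with r_old = 0.3952, r_target = 0.70: n' = 0.70(1 − 0.3952)/[0.3952(1 − 0.70)] = 3.5709
Total items = 3.5709 × 33 = 117.84, rounded up to 118.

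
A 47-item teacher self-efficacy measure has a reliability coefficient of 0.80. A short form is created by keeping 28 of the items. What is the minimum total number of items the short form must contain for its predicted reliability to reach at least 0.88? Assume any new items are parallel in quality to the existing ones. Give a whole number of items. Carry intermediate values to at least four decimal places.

87

First, r for the 28-item form: n = 28/47 = 0.5957, so r_28 = 0.5957·0.80/(1 + (0.5957 − 1)·0.80) = 0.7044
Then solve for n' with r_old = 0.7044, r_target = 0.88: n' = 0.88(1 − 0.7044)/[0.7044(1 − 0.88)] = 3.0774
Items = 3.0774 × 28 ≈ 86.17 → 87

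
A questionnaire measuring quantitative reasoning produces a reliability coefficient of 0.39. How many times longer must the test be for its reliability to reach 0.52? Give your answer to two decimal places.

n = 0.52 × (1 − 0.39) / [ 0.39 × (1 − 0.52) ]
  = 0.3172 / 0.1872 = 1.6944

1.69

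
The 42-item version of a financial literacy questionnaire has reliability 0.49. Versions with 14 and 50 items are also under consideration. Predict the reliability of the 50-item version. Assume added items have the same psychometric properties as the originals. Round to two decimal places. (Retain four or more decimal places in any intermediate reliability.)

0.53

The 14-item form is not needed; work directly from the 42-item form with n = 50/42 = 1.1905.
r_{50} = n·r / (1 + (n − 1)·r) = 0.5833 / 1.0933 ≈ 0.5335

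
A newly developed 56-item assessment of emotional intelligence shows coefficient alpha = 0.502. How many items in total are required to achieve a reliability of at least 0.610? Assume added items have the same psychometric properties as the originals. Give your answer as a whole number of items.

n = [0.610 × 0.498] / [0.502 × 0.390]
n = 0.303780 / 0.195780 ≈ 1.5516
Items needed = n × 56 = 1.5516 × 56 ≈ 86.89 → round up to 87

87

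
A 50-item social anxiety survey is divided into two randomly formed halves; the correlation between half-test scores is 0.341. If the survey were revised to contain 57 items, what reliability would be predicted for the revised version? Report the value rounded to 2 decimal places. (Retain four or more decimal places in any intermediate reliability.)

0.54

First correct the split-half correlation to full-test reliability: r_full = 2 × 0.341 / (1 + 0.341) ≈ 0.5086
Then adjust to 57 items: n = 57/50 = 1.1400
r_new = n·r_full / (1 + (n − 1)·r_full) = 0.5798 / 1.0712 ≈ 0.5413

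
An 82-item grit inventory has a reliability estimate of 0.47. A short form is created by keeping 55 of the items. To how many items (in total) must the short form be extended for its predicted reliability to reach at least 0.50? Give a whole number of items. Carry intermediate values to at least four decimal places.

First, r for the 55-item form: n = 55/82 = 0.6707, so r_55 = 0.6707·0.47/(1 + (0.6707 − 1)·0.47) = 0.3730
Length factor from the short form to reach 0.50: n' = 0.50(1 − 0.3730) / [0.3730(1 − 0.50)] ≈ 1.6810
Total items = 1.6810 × 55 = 92.45, rounded up to 93.

93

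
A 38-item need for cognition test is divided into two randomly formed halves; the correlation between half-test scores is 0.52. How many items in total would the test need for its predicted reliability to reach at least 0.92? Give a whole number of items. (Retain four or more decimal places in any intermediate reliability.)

202

r_full = 2(0.52)/(1 + 0.52) = 0.6842
Solve Spearman-Brown for n: n = 0.92(1 − 0.6842) / [0.6842(1 − 0.92)] = 5.3080
Items = 5.3080 × 38 ≈ 201.70 → 202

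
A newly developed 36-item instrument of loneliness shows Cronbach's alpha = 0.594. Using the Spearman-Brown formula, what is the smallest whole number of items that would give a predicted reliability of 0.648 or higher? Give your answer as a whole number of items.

46

n = 0.648(1 − 0.594) / [0.594(1 − 0.648)]
  = 0.263088 / 0.209088 = 1.2583
So the test needs 1.2583 × 36 ≈ 45.30 items; rounding up, 46.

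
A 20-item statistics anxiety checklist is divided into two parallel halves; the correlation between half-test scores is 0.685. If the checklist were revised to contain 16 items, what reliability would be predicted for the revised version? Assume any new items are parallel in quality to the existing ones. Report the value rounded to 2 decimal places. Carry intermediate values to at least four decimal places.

Spearman-Brown correction (n = 2): r_full = 2·0.685/(1 + 0.685) = 0.8131
Length factor from 20 to 16 items: n = 16/20 = 0.8000
r_new = n·r_full / (1 + (n − 1)·r_full) = 0.6505 / 0.8374 ≈ 0.7768

0.78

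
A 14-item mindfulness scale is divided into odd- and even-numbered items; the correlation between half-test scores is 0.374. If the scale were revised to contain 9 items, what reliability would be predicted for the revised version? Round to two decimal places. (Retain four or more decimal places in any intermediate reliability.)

0.43

Full-test reliability from the split-half r: r_full = 2(0.374)/(1 + 0.374) = 0.5444
Then adjust to 9 items: n = 9/14 = 0.6429
r_new = n·r_full / (1 + (n − 1)·r_full) = 0.3500 / 0.8056 ≈ 0.4345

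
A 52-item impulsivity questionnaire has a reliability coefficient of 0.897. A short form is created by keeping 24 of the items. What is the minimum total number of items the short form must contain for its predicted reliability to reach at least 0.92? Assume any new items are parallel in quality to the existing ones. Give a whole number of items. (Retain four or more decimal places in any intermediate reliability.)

Short-form reliability: n = 24/52 = 0.4615; r_24 = n·r/(1+(n−1)r) ≈ 0.8008
Then solve for n' with r_old = 0.8008, r_target = 0.92: n' = 0.92(1 − 0.8008)/[0.8008(1 − 0.92)] = 2.8606
Total items = 2.8606 × 24 = 68.65, rounded up to 69.

69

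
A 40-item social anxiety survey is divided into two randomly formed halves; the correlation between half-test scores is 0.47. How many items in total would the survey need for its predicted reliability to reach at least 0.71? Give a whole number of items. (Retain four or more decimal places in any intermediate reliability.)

Corrected full-test reliability: r_full = 2 × 0.47 / (1 + 0.47) ≈ 0.6395
Solve Spearman-Brown for n: n = 0.71(1 − 0.6395) / [0.6395(1 − 0.71)] = 1.3801
Items = 1.3801 × 40 ≈ 55.20 → 56

56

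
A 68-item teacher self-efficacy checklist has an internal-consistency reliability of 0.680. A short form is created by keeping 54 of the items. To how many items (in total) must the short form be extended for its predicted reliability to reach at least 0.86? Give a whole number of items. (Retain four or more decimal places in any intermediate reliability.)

197

Short-form reliability: n = 54/68 = 0.7941; r_54 = n·r/(1+(n−1)r) ≈ 0.6279
Then solve for n' with r_old = 0.6279, r_target = 0.86: n' = 0.86(1 − 0.6279)/[0.6279(1 − 0.86)] = 3.6403
Total items = 3.6403 × 54 = 196.58, rounded up to 197.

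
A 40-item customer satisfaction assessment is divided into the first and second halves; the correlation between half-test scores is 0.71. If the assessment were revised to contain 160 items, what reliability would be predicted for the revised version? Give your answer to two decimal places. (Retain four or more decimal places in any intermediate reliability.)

First correct the split-half correlation to full-test reliability: r_full = 2 × 0.71 / (1 + 0.71) ≈ 0.8304
Length factor from 40 to 160 items: n = 160/40 = 4.0000
r_new = n·r_full / (1 + (n − 1)·r_full) = 3.3216 / 3.4912 ≈ 0.9514

0.95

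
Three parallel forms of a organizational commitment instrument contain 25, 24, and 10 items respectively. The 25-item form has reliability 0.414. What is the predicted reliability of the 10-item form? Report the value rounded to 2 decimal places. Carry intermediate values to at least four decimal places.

The 24-item form is not needed; work directly from the 25-item form with n = 10/25 = 0.4000.
r_{10} = n·r / (1 + (n − 1)·r) = 0.1656 / 0.7516 ≈ 0.2203

0.22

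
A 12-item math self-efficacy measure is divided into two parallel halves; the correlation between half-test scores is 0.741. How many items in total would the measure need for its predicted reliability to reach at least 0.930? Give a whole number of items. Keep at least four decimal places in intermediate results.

Corrected full-test reliability: r_full = 2 × 0.741 / (1 + 0.741) ≈ 0.8512
Solve Spearman-Brown for n: n = 0.930(1 − 0.8512) / [0.8512(1 − 0.930)] = 2.3225
Items = 2.3225 × 12 ≈ 27.87 → 28

28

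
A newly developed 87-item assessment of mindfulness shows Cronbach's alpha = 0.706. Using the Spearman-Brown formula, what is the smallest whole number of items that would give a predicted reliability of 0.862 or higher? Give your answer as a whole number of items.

227

Spearman-Brown solved for the length factor n:
n = r_target (1 − r_old) / [ r_old (1 − r_target) ]
n = 0.862 × (1 − 0.706) / [ 0.706 × (1 − 0.862) ]
  = 0.253428 / 0.097428 = 2.6012
So the test needs 2.6012 × 87 ≈ 226.30 items; rounding up, 227.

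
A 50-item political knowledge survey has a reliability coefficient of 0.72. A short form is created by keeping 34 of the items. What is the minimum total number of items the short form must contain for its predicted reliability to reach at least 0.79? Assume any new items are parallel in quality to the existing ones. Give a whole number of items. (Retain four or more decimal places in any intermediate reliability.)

74

First, r for the 34-item form: n = 34/50 = 0.6800, so r_34 = 0.6800·0.72/(1 + (0.6800 − 1)·0.72) = 0.6362
Then solve for n' with r_old = 0.6362, r_target = 0.79: n' = 0.79(1 − 0.6362)/[0.6362(1 − 0.79)] = 2.1512
Items = 2.1512 × 34 ≈ 73.14 → 74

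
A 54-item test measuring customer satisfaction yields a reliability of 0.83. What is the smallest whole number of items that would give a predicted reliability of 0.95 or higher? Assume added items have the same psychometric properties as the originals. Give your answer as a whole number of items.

211

n = 0.95(1 − 0.83) / [0.83(1 − 0.95)]
  = 0.1615 / 0.0415 = 3.8916
So the test needs 3.8916 × 54 ≈ 210.15 items; rounding up, 211.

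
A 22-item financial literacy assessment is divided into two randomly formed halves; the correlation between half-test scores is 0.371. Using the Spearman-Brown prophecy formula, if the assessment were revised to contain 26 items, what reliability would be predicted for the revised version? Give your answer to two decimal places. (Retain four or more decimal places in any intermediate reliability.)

0.58

Spearman-Brown correction (n = 2): r_full = 2·0.371/(1 + 0.371) = 0.5412
Length factor from 22 to 26 items: n = 26/22 = 1.1818
r_new = n·r_full / (1 + (n − 1)·r_full) = 0.6396 / 1.0984 ≈ 0.5823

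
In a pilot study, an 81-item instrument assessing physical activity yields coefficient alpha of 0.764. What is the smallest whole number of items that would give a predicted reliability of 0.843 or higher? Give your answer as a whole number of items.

135

Invert Spearman-Brown to solve for n:
n = r_target (1 − r_old) / [ r_old (1 − r_target) ]
n = [0.843 × 0.236] / [0.764 × 0.157]
n = 0.198948 / 0.119948 ≈ 1.6586
So the test needs 1.6586 × 81 ≈ 134.35 items; rounding up, 135.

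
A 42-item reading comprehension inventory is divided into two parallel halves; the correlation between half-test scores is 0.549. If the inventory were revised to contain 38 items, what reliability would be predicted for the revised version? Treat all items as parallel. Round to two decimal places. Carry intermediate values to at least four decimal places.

Spearman-Brown correction (n = 2): r_full = 2·0.549/(1 + 0.549) = 0.7088
Length factor from 42 to 38 items: n = 38/42 = 0.9048
r_new = n·r_full / (1 + (n − 1)·r_full) = 0.6413 / 0.9325 ≈ 0.6877

0.69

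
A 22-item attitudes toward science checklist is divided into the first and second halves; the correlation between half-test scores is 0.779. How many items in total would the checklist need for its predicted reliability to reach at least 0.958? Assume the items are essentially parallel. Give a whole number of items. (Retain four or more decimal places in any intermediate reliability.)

r_full = 2(0.779)/(1 + 0.779) = 0.8758
n = r_tgt(1 − r_full) / [r_full(1 − r_tgt)] = 0.958 × 0.1242 / (0.8758 × 0.042) ≈ 3.2347
Items = 3.2347 × 22 ≈ 71.16 → 72

72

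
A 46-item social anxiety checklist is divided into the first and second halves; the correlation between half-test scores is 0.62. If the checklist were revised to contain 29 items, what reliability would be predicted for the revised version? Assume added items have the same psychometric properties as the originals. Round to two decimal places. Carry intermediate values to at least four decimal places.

Spearman-Brown correction (n = 2): r_full = 2·0.62/(1 + 0.62) = 0.7654
Length factor from 46 to 29 items: n = 29/46 = 0.6304
r_new = n·r_full / (1 + (n − 1)·r_full) = 0.4825 / 0.7171 ≈ 0.6728

0.67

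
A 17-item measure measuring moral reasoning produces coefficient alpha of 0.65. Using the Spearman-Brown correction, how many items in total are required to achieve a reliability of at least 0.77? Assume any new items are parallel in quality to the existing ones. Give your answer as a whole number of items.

31

Rearranging the Spearman-Brown formula for n,
n = r*(1 − r) / [ r (1 − r*) ]
n = [0.77 × 0.35] / [0.65 × 0.23]
  = 0.2695 / 0.1495 = 1.8027
Items needed = n × 17 = 1.8027 × 17 ≈ 30.65 → round up to 31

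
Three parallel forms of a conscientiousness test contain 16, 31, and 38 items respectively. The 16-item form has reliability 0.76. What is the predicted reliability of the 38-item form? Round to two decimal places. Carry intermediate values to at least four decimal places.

0.88

Only the ratio of lengths matters: n = 38/16 = 2.3750
r_{38} = n·r / (1 + (n − 1)·r) = 1.8050 / 2.0450 ≈ 0.8826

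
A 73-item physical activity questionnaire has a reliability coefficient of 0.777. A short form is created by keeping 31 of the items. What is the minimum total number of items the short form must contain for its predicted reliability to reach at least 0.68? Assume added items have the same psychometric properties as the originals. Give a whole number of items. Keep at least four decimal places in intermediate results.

45

First, r for the 31-item form: n = 31/73 = 0.4247, so r_31 = 0.4247·0.777/(1 + (0.4247 − 1)·0.777) = 0.5967
Then solve for n' with r_old = 0.5967, r_target = 0.68: n' = 0.68(1 − 0.5967)/[0.5967(1 − 0.68)] = 1.4363
Total items = 1.4363 × 31 = 44.53, rounded up to 45.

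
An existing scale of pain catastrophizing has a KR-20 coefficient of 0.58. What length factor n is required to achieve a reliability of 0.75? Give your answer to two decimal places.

Spearman-Brown solved for the length factor n:
n = r_target (1 − r_old) / [ r_old (1 − r_target) ]
n = [0.75 × 0.42] / [0.58 × 0.25]
n = 0.3150 / 0.1450 ≈ 2.1724

2.17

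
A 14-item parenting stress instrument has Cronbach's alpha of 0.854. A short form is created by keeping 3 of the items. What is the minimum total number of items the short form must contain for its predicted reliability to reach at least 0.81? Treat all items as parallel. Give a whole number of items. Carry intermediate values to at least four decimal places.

11

First, r for the 3-item form: n = 3/14 = 0.2143, so r_3 = 0.2143·0.854/(1 + (0.2143 − 1)·0.854) = 0.5562
Length factor from the short form to reach 0.81: n' = 0.81(1 − 0.5562) / [0.5562(1 − 0.81)] ≈ 3.4016
Items = 3.4016 × 3 ≈ 10.20 → 11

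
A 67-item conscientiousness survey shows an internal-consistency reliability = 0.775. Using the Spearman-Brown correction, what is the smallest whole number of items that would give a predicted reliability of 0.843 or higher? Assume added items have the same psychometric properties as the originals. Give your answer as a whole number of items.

105

Rearranging the Spearman-Brown formula for n,
n = r_target (1 − r_old) / [ r_old (1 − r_target) ]
n = 0.843(1 − 0.775) / [0.775(1 − 0.843)]
  = 0.189675 / 0.121675 = 1.5589
So the test needs 1.5589 × 67 ≈ 104.45 items; rounding up, 105.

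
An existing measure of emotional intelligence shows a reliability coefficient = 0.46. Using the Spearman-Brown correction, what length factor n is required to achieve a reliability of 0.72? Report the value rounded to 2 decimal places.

Rearranging the Spearman-Brown formula for n,
n = r_target (1 − r_old) / [ r_old (1 − r_target) ]
n = [0.72 × 0.54] / [0.46 × 0.28]
n = 0.3888 / 0.1288 ≈ 3.0186

3.02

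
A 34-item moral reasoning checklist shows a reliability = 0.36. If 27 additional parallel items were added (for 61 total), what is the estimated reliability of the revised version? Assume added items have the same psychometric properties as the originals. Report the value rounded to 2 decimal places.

0.50

Length ratio n = 61/34 = 1.7941
Spearman-Brown: r_new = n·r / (1 + (n − 1)·r)
r_new = 1.7941·0.36 / [1 + (1.7941 − 1)·0.36]
     = 0.6459 / 1.2859 = 0.5023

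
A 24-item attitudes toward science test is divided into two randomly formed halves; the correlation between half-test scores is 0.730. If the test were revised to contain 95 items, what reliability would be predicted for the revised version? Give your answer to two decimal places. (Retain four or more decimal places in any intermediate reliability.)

0.96

Full-test reliability from the split-half r: r_full = 2(0.730)/(1 + 0.730) = 0.8439
Length factor from 24 to 95 items: n = 95/24 = 3.9583
r_new = n·r_full / (1 + (n − 1)·r_full) = 3.3404 / 3.4965 ≈ 0.9554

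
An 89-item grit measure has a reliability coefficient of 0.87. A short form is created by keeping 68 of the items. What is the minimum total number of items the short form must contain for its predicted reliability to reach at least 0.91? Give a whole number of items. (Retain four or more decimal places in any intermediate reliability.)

135

Short-form reliability: n = 68/89 = 0.7640; r_68 = n·r/(1+(n−1)r) ≈ 0.8364
Length factor from the short form to reach 0.91: n' = 0.91(1 − 0.8364) / [0.8364(1 − 0.91)] ≈ 1.9777
Total items = 1.9777 × 68 = 134.48, rounded up to 135.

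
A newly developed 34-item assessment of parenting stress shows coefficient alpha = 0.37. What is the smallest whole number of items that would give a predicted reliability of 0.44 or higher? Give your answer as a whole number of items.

n = 0.44(1 − 0.37) / [0.37(1 − 0.44)]
  = 0.2772 / 0.2072 = 1.3378
1.3378 × 34 = 45.49 → 46 items

46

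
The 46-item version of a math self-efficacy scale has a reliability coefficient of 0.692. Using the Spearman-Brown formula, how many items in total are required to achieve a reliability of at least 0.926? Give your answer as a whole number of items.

257

Invert Spearman-Brown to solve for n:
n = r_target (1 − r_old) / [ r_old (1 − r_target) ]
n = 0.926(1 − 0.692) / [0.692(1 − 0.926)]
  = 0.285208 / 0.051208 = 5.5696
So the test needs 5.5696 × 46 ≈ 256.20 items; rounding up, 257.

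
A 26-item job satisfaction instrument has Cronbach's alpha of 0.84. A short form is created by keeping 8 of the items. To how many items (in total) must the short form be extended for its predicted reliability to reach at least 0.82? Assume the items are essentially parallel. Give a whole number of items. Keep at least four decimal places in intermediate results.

23

First, r for the 8-item form: n = 8/26 = 0.3077, so r_8 = 0.3077·0.84/(1 + (0.3077 − 1)·0.84) = 0.6177
Then solve for n' with r_old = 0.6177, r_target = 0.82: n' = 0.82(1 − 0.6177)/[0.6177(1 − 0.82)] = 2.8195
Items = 2.8195 × 8 ≈ 22.56 → 23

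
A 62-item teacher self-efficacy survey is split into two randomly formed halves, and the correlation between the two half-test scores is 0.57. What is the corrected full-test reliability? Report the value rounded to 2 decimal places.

0.73

Each half is half the length of the full test, so the full test is n = 2 times a half.
r_full = 2r_hh / (1 + r_hh) = 2 × 0.57 / (1 + 0.57)
r_full = 1.1400 / 1.5700 ≈ 0.7261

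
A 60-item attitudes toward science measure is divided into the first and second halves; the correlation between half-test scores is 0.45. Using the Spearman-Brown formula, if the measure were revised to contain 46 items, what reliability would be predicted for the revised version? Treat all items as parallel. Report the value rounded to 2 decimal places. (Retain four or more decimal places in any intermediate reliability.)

0.56

Full-test reliability from the split-half r: r_full = 2(0.45)/(1 + 0.45) = 0.6207
Length factor from 60 to 46 items: n = 46/60 = 0.7667
r_new = n·r_full / (1 + (n − 1)·r_full) = 0.4759 / 0.8552 ≈ 0.5565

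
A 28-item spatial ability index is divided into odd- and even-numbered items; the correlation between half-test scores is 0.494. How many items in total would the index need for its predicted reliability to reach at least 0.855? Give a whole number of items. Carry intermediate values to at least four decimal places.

Corrected full-test reliability: r_full = 2 × 0.494 / (1 + 0.494) ≈ 0.6613
Solve Spearman-Brown for n: n = 0.855(1 − 0.6613) / [0.6613(1 − 0.855)] = 3.0201
Items = 3.0201 × 28 ≈ 84.56 → 85

85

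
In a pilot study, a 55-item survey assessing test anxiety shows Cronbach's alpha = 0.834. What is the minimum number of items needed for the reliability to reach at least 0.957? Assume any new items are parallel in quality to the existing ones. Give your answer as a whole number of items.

244

n = [0.957 × 0.166] / [0.834 × 0.043]
n = 0.158862 / 0.035862 ≈ 4.4298
Items needed = n × 55 = 4.4298 × 55 ≈ 243.64 → round up to 244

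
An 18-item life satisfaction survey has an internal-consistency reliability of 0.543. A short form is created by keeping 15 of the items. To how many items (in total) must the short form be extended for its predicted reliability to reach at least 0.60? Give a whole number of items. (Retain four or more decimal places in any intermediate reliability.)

23

Short-form reliability: n = 15/18 = 0.8333; r_15 = n·r/(1+(n−1)r) ≈ 0.4975
Then solve for n' with r_old = 0.4975, r_target = 0.60: n' = 0.60(1 − 0.4975)/[0.4975(1 − 0.60)] = 1.5151
Total items = 1.5151 × 15 = 22.73, rounded up to 23.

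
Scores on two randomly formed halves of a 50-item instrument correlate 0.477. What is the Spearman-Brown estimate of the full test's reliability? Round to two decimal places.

0.65

Apply the Spearman-Brown correction with n = 2:
r_full = 2r_hh / (1 + r_hh) = 2 × 0.477 / (1 + 0.477)
r_full = 0.9540 / 1.4770 ≈ 0.6459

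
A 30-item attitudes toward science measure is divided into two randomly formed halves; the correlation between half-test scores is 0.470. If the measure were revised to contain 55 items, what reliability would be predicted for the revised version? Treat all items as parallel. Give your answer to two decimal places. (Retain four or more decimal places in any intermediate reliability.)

0.76

Full-test reliability from the split-half r: r_full = 2(0.470)/(1 + 0.470) = 0.6395
Length factor from 30 to 55 items: n = 55/30 = 1.8333
r_new = n·r_full / (1 + (n − 1)·r_full) = 1.1724 / 1.5329 ≈ 0.7648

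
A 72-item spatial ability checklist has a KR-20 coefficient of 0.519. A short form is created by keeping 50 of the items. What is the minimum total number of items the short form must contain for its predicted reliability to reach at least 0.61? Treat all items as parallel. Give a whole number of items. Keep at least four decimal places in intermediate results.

105

Short-form reliability: n = 50/72 = 0.6944; r_50 = n·r/(1+(n−1)r) ≈ 0.4283
Length factor from the short form to reach 0.61: n' = 0.61(1 − 0.4283) / [0.4283(1 − 0.61)] ≈ 2.0878
Total items = 2.0878 × 50 = 104.39, rounded up to 105.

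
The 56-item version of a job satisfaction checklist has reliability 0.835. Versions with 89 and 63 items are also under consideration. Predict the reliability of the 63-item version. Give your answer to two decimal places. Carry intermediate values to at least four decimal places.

The 89-item form is not needed; work directly from the 56-item form with n = 63/56 = 1.1250.
r_{63} = n·r / (1 + (n − 1)·r) = 0.9394 / 1.1044 ≈ 0.8506

0.85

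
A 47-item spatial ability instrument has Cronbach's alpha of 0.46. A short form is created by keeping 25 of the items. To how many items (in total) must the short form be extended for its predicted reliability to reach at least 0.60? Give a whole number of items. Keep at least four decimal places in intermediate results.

First, r for the 25-item form: n = 25/47 = 0.5319, so r_25 = 0.5319·0.46/(1 + (0.5319 − 1)·0.46) = 0.3118
Then solve for n' with r_old = 0.3118, r_target = 0.60: n' = 0.60(1 − 0.3118)/[0.3118(1 − 0.60)] = 3.3108
Items = 3.3108 × 25 ≈ 82.77 → 83

83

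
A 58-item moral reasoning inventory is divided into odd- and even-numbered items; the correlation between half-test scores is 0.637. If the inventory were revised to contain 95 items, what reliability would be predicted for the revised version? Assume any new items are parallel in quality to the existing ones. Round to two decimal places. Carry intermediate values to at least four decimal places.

First correct the split-half correlation to full-test reliability: r_full = 2 × 0.637 / (1 + 0.637) ≈ 0.7783
Then adjust to 95 items: n = 95/58 = 1.6379
r_new = n·r_full / (1 + (n − 1)·r_full) = 1.2748 / 1.4965 ≈ 0.8519

0.85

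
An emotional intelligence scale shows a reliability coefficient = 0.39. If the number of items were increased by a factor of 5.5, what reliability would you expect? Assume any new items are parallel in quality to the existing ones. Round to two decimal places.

0.78

r_new = 5.5·0.39 / [1 + (5.5 − 1)·0.39]
     = 2.1450 / 2.7550 = 0.7786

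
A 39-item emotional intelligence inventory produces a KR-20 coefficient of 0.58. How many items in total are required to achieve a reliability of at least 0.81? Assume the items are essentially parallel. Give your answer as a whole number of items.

121

n = 0.81(1 − 0.58) / [0.58(1 − 0.81)]
n = 0.3402 / 0.1102 ≈ 3.0871
So the test needs 3.0871 × 39 ≈ 120.40 items; rounding up, 121.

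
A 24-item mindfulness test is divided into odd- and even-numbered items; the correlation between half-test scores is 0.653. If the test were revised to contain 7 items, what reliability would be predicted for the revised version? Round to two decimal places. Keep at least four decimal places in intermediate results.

Full-test reliability from the split-half r: r_full = 2(0.653)/(1 + 0.653) = 0.7901
Length factor from 24 to 7 items: n = 7/24 = 0.2917
r_new = n·r_full / (1 + (n − 1)·r_full) = 0.2305 / 0.4404 ≈ 0.5234

0.52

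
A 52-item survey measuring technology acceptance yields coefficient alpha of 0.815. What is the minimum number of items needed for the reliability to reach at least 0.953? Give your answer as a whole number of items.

240

n = [0.953 × 0.185] / [0.815 × 0.047]
  = 0.176305 / 0.038305 = 4.6027
Items needed = n × 52 = 4.6027 × 52 ≈ 239.34 → round up to 240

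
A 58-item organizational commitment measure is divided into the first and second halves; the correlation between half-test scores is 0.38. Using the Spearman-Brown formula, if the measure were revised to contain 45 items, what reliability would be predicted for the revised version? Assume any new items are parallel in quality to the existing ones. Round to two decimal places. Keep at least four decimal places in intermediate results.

First correct the split-half correlation to full-test reliability: r_full = 2 × 0.38 / (1 + 0.38) ≈ 0.5507
Length factor from 58 to 45 items: n = 45/58 = 0.7759
r_new = n·r_full / (1 + (n − 1)·r_full) = 0.4273 / 0.8766 ≈ 0.4875

0.49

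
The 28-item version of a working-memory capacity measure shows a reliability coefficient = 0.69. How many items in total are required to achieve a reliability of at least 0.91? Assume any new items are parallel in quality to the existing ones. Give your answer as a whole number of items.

n = [0.91 × 0.31] / [0.69 × 0.09]
  = 0.2821 / 0.0621 = 4.5427
Items needed = n × 28 = 4.5427 × 28 ≈ 127.20 → round up to 128

128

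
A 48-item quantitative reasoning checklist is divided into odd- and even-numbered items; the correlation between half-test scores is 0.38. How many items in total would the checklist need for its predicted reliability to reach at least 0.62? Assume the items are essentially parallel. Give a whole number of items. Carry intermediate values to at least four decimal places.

r_full = 2(0.38)/(1 + 0.38) = 0.5507
Solve Spearman-Brown for n: n = 0.62(1 − 0.5507) / [0.5507(1 − 0.62)] = 1.3312
Required items = 1.3312 × 48 = 63.90, so 64 items.

64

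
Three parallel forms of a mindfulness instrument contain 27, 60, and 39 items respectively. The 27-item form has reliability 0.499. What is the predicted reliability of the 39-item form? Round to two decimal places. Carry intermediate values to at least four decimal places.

The 60-item form is not needed; work directly from the 27-item form with n = 39/27 = 1.4444.
r_{39} = n·r / (1 + (n − 1)·r) = 0.7208 / 1.2218 ≈ 0.5899

0.59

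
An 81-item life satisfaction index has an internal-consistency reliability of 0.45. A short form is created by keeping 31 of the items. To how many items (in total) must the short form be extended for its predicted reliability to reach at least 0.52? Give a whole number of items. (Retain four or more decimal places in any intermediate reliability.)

First, r for the 31-item form: n = 31/81 = 0.3827, so r_31 = 0.3827·0.45/(1 + (0.3827 − 1)·0.45) = 0.2385
Length factor from the short form to reach 0.52: n' = 0.52(1 − 0.2385) / [0.2385(1 − 0.52)] ≈ 3.4589
Items = 3.4589 × 31 ≈ 107.23 → 108

108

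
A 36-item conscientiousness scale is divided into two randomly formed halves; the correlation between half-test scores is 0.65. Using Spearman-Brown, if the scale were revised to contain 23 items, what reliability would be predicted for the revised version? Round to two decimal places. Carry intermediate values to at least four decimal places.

Full-test reliability from the split-half r: r_full = 2(0.65)/(1 + 0.65) = 0.7879
Then adjust to 23 items: n = 23/36 = 0.6389
r_new = n·r_full / (1 + (n − 1)·r_full) = 0.5034 / 0.7155 ≈ 0.7036

0.70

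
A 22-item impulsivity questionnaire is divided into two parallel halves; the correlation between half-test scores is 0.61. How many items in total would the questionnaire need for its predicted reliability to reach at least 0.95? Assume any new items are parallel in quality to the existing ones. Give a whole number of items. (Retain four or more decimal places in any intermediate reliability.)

Corrected full-test reliability: r_full = 2 × 0.61 / (1 + 0.61) ≈ 0.7578
n = r_tgt(1 − r_full) / [r_full(1 − r_tgt)] = 0.95 × 0.2422 / (0.7578 × 0.05) ≈ 6.0726
Required items = 6.0726 × 22 = 133.60, so 134 items.

134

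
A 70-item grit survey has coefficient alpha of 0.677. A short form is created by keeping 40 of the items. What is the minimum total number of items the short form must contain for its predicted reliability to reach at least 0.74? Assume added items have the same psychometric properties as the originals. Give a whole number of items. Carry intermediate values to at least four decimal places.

96

First, r for the 40-item form: n = 40/70 = 0.5714, so r_40 = 0.5714·0.677/(1 + (0.5714 − 1)·0.677) = 0.5450
Length factor from the short form to reach 0.74: n' = 0.74(1 − 0.5450) / [0.5450(1 − 0.74)] ≈ 2.3761
Total items = 2.3761 × 40 = 95.04, rounded up to 96.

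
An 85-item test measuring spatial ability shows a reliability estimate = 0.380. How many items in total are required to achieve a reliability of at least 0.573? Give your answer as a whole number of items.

187

Rearranging the Spearman-Brown formula for n,
n = r_target (1 − r_old) / [ r_old (1 − r_target) ]
n = 0.573(1 − 0.380) / [0.380(1 − 0.573)]
  = 0.355260 / 0.162260 = 2.1894
2.1894 × 85 = 186.10 → 187 items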